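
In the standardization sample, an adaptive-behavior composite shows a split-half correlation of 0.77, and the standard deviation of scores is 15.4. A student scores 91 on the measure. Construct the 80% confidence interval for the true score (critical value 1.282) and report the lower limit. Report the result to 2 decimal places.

Full-length reliability (Spearman-Brown) = 2(0.77)/(1+0.77) ≃ 0.870
SEM = 15.400×√(1 − 0.870) ≃ 5.551
1.282 × SEM ≃ 7.117
Lower limit = 91 − 7.117 ≃ 83.883

83.88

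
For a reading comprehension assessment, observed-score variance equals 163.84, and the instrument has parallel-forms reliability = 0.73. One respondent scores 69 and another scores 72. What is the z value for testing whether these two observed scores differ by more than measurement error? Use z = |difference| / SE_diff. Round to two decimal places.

SD = √163.84 ≈ 12.8000
SEM = 12.8000×√(1 − 0.7300) ≈ 6.6511
SE_diff = √2 × SEM ≈ 9.4060
z = |69 − 72| / 9.4060 = 3 / 9.4060 ≈ 0.3189

0.32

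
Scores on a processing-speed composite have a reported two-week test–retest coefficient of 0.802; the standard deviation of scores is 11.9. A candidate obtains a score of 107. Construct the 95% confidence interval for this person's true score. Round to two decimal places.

SEM = 11.90000×√(1 − 0.80200) ≈ 5.29517
1.96 × SEM ≈ 10.37852
Interval: (96.62148, 117.37852)

[96.62, 117.38]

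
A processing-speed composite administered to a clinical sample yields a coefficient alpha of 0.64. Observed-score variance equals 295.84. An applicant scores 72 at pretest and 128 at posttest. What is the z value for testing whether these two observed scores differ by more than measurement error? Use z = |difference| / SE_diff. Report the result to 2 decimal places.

SD = √295.84 = 17.200
SEM = 17.200·√(1 − 0.640) ≈ 10.320
Standard error of the difference = 10.320·√2 ≈ 14.595
z = |72 − 128| / 14.595 = 56 / 14.595 ≈ 3.837

3.84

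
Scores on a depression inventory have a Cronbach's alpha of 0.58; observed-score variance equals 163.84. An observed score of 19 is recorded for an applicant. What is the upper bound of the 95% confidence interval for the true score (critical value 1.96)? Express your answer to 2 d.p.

35.26

σ = 163.84^(1/2) = 12.800
SEM = 12.800×√(1 − 0.580) ≃ 8.295
Half-width = 1.96×8.295 ≃ 16.259
Upper bound: 19 + 16.259 = 35.259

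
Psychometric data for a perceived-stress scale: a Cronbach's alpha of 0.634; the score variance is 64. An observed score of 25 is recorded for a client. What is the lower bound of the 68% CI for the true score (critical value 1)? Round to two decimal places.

20.16

σ = 64^(1/2) = 8.000
SEM = 8.000 · √(1 − 0.634) = 8.000 · √0.366 ≈ 8.000 · 0.605 ≈ 4.840
1 · SEM ≈ 4.840
Lower bound: 25 − 4.840 = 20.160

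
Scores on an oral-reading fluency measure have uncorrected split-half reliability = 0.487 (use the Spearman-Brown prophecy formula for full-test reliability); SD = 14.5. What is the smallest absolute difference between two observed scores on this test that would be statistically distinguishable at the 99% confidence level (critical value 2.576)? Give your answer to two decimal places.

Spearman-Brown: r = 2(0.487) / (1 + 0.487) = 0.97400 / 1.48700 ≃ 0.65501
The standard error of measurement is 14.50000*√(1 − 0.65501) ≃ 14.50000*0.58736 ≃ 8.51670.
SE_diff = √2 * SEM ≃ 12.04443
Smallest detectable difference = 2.576*12.04443 ≃ 31.02645

31.03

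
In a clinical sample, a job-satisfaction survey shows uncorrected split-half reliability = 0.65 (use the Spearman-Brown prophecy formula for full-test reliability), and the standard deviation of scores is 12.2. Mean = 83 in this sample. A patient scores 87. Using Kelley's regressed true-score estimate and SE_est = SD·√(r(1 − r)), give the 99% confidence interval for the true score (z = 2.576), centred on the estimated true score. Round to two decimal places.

[73.30, 99.00]

r_full = 2·0.65 / (1 + 0.65) ≃ 0.7879
T̂ = 0.7879(87) + 0.2121(83) ≃ 86.1515
SE_est = SD * √(r(1 − r)) = 12.2000 * √0.1671 ≃ 12.2000 * 0.4088 ≃ 4.9875
99% CI: 86.1515 ± 12.8478 ≃ (73.3038, 98.9993)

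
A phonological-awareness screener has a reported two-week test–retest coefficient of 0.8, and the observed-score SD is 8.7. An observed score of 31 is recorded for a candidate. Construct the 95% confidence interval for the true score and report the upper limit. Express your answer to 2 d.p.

The standard error of measurement is 8.7000×√(1 − 0.8000) ≃ 8.7000×0.4472 ≃ 3.8908.
1.96 × SEM ≃ 7.6259
Upper bound: 31 + 7.6259 = 38.6259

38.63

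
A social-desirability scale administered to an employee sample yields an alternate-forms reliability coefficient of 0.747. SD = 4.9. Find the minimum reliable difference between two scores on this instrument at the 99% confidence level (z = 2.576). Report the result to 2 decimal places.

SEM = 4.9000*√(1 − 0.7470) ≈ 2.4647
Standard error of the difference = 2.4647·√2 ≈ 3.4856
Smallest detectable difference = 2.576*3.4856 ≈ 8.9788

8.98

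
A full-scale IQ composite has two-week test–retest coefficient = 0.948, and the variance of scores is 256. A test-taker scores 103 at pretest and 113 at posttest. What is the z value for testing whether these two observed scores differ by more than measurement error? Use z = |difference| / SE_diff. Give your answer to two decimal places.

1.94

SD = √256 = 16.000
SEM = 16.000*√(1 − 0.948) ≈ 3.649
SE_diff = √2 * SEM ≈ 5.160
z = 10 / 5.160 ≈ 1.938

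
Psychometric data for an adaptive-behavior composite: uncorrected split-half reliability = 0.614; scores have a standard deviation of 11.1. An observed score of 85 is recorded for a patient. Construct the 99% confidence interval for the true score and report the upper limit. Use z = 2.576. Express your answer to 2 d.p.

98.98

Spearman-Brown: r = 2(0.614) / (1 + 0.614) = 1.2280 / 1.6140 ≈ 0.7608
SEM = 11.1000·√(1 − 0.7608) ≈ 5.4283
2.576 · SEM ≈ 13.9833
Upper limit = 85 + 13.9833 ≈ 98.9833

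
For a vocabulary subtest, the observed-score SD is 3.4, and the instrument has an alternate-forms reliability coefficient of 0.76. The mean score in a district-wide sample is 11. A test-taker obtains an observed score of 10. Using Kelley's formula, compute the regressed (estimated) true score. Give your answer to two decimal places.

T̂ = 0.7600(10) + 0.2400(11) ≈ 10.2400

10.24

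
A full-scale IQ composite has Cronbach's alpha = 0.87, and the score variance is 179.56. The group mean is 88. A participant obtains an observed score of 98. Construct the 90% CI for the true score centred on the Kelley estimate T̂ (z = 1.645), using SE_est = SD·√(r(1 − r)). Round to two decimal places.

[89.29, 104.11]

SD = √179.56 = 13.400
Estimated true score = 0.870*98 + (1 − 0.870)*88 ≈ 96.700
SE_est = 13.400*√(0.870*0.130) ≈ 4.506
CI = 96.700 ± 1.645 * 4.506 → [89.287, 104.113]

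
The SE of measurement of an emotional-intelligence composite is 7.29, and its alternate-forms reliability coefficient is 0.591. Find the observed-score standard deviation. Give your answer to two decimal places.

SD = 7.29 / √(1 − 0.591) ≈ 11.399

11.40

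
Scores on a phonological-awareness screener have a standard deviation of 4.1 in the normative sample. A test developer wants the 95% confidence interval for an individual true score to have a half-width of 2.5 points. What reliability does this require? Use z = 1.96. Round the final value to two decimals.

Required SEM = 2.5 / 1.96 ≈ 1.27551
r = 1 − (SEM / SD)² = 1 − (1.27551 / 4.1)² ≈ 1 − 0.09678 ≈ 0.90322

0.90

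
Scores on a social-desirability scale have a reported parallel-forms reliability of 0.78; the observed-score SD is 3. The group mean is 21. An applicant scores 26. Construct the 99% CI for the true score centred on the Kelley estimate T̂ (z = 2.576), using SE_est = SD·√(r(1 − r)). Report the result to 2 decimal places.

[21.70, 28.10]

Estimated true score = 0.7800*26 + (1 − 0.7800)*21 ≃ 24.9000
SE_est = SD * √(r(1 − r)) = 3.0000 * √0.1716 ≃ 3.0000 * 0.4142 ≃ 1.2427
CI = 24.9000 ± 2.576 * 1.2427 → [21.6987, 28.1013]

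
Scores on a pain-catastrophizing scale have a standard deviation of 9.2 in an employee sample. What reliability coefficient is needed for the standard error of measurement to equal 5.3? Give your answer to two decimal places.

0.67

r = 1 − (5.30000/9.2)² ≈ 1 − 0.33188 ≈ 0.66812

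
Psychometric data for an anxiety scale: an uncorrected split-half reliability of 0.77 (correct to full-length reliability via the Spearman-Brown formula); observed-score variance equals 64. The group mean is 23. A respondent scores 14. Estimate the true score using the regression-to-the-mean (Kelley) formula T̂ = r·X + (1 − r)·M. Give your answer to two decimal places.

15.17

r_full = 2·0.77 / (1 + 0.77) ≈ 0.87006
T̂ = r·X + (1 − r)·M = 0.87006·14 + 0.12994·23 ≈ 12.18079 + 2.98870 ≈ 15.16949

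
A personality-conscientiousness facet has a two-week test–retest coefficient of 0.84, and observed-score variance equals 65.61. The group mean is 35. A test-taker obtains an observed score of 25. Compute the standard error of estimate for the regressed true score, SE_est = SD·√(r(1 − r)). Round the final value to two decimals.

SD = √65.61 ≈ 8.100
SE_est = SD * √(r(1 − r)) = 8.100 * √0.134 ≈ 8.100 * 0.367 ≈ 2.970

2.97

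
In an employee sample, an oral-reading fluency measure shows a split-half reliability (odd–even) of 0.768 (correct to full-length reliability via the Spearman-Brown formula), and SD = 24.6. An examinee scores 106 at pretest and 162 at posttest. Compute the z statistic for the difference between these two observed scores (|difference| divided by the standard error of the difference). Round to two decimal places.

Full-length reliability (Spearman-Brown) = 2(0.768)/(1+0.768) ≃ 0.86878
SEM = 24.60000×√(1 − 0.86878) ≃ 8.91124
Standard error of the difference = 8.91124·√2 ≃ 12.60239
z = |106 − 162| / 12.60239 = 56 / 12.60239 ≃ 4.44360

4.44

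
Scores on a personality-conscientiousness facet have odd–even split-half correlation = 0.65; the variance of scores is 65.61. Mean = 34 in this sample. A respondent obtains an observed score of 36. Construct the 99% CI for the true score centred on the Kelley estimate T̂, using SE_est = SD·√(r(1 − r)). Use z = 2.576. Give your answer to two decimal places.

σ = 65.61^(1/2) = 8.100
Spearman-Brown: r = 2(0.65) / (1 + 0.65) = 1.300 / 1.650 ≈ 0.788
Estimated true score = 0.788×36 + (1 − 0.788)×34 ≈ 35.576
SE_est = SD × √(r(1 − r)) = 8.100 × √0.167 ≈ 8.100 × 0.409 ≈ 3.311
CI = 35.576 ± 2.576 × 3.311 → [27.046, 44.106]

[27.05, 44.11]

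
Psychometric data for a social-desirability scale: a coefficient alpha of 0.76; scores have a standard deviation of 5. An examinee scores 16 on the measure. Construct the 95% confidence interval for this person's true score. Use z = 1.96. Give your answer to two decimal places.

SEM = 5.00000 × √(1 − 0.76000) = 5.00000 × √0.24000 ≈ 5.00000 × 0.48990 ≈ 2.44949
1.96 × SEM ≈ 4.80100
95% CI: 16 ± 4.80100 = [11.19900, 20.80100]

[11.20, 20.80]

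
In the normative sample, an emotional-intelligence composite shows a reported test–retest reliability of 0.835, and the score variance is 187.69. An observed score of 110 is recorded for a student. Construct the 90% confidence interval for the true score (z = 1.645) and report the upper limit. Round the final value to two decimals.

SD = √187.69 = 13.7000
SEM = 13.7000×√(1 − 0.8350) ≈ 5.5650
Half-width = 1.645×5.5650 ≈ 9.1544
Upper bound: 110 + 9.1544 = 119.1544

119.15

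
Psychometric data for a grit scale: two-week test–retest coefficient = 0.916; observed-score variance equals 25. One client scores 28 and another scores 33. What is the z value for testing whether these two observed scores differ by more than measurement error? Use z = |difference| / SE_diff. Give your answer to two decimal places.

σ = 25^(1/2) = 5.000
The standard error of measurement is 5.000×√(1 − 0.916) ≈ 5.000×0.290 ≈ 1.449.
Standard error of the difference = 1.449·√2 ≈ 2.049
z = 5 / 2.049 ≈ 2.440

2.44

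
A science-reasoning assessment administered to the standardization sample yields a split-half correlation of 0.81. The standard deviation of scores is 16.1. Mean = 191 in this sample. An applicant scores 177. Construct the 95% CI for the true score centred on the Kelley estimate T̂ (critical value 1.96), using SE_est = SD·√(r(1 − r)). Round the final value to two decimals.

[168.80, 188.14]

Spearman-Brown: r = 2(0.81) / (1 + 0.81) = 1.6200 / 1.8100 ≃ 0.8950
Estimated true score = 0.8950·177 + (1 − 0.8950)·191 ≃ 178.4696
SE_est = 16.1000·√[r(1 − r)] ≃ 4.9349
CI = 178.4696 ± 1.96 · 4.9349 → [168.7971, 188.1421]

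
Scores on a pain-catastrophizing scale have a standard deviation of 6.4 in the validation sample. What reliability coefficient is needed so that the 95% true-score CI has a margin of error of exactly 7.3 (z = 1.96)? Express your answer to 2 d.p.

0.66

Required SEM = 7.3 / 1.96 ≈ 3.724
r = 1 − (SEM / SD)² = 1 − (3.724 / 6.4)² ≈ 1 − 0.339 ≈ 0.661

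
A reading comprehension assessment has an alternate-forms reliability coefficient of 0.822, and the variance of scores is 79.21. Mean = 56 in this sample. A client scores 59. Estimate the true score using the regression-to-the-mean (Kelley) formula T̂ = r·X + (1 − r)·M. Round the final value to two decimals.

58.47

Estimated true score = 0.822×59 + (1 − 0.822)×56 ≈ 58.466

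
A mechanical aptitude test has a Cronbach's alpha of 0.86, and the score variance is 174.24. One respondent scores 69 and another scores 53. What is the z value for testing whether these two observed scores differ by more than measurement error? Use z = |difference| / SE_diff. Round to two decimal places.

2.29

SD = √174.24 ≃ 13.2000
The standard error of measurement is 13.2000×√(1 − 0.8600) ≃ 13.2000×0.3742 ≃ 4.9390.
SE_diff = SEM × √2 ≃ 4.9390 × 1.4142 ≃ 6.9848
z = 16 / 6.9848 ≃ 2.2907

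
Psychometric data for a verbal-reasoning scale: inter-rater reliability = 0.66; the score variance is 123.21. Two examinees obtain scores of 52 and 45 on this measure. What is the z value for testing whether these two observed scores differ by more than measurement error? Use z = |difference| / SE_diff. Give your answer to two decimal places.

0.76

SD = √123.21 = 11.10000
SEM = 11.10000·√(1 − 0.66000) ≃ 6.47236
SE_diff = SEM · √2 ≃ 6.47236 · 1.41421 ≃ 9.15329
z = 7 / 9.15329 ≃ 0.76475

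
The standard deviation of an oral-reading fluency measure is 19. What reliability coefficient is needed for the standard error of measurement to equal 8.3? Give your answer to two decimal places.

Required reliability = 1 − (SEM/SD)² = 1 − 0.191 ≈ 0.809

0.81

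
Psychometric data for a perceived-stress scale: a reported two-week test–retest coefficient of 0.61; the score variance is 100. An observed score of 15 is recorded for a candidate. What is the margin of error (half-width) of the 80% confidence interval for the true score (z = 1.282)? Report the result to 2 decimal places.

SD = √100 ≃ 10.0000
SEM = 10.0000 · √(1 − 0.6100) = 10.0000 · √0.3900 ≃ 10.0000 · 0.6245 ≃ 6.2450
Half-width = 1.282·6.2450 ≃ 8.0061

8.01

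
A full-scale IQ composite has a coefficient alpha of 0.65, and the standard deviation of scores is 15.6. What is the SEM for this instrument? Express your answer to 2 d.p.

SEM = 15.6000 * √(1 − 0.6500) = 15.6000 * √0.3500 ≈ 15.6000 * 0.5916 ≈ 9.2291

9.23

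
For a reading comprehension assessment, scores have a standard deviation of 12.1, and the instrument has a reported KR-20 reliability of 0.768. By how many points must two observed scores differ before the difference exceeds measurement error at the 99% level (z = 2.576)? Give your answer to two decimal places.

21.23

SEM = 12.10000 · √(1 − 0.76800) = 12.10000 · √0.23200 ≈ 12.10000 · 0.48166 ≈ 5.82813
SE_diff = √2 · SEM ≈ 8.24222
Smallest detectable difference = 2.576·8.24222 ≈ 21.23197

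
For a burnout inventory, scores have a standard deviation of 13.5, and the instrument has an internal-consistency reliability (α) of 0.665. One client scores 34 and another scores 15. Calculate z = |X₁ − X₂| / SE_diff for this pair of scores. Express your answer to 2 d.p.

SEM = 13.50000 * √(1 − 0.66500) = 13.50000 * √0.33500 ≈ 13.50000 * 0.57879 ≈ 7.81369
SE_diff = √2 * SEM ≈ 11.05023
z = |34 − 15| / 11.05023 = 19 / 11.05023 ≈ 1.71942

1.72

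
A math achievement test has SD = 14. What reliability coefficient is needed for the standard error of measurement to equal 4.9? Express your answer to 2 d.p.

Required reliability = 1 − (SEM/SD)² = 1 − 0.1225 ≈ 0.8775

0.88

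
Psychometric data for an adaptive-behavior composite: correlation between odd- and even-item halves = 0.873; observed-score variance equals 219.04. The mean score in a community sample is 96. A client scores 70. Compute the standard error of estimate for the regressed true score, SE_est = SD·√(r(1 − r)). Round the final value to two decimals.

SD = √219.04 = 14.80000
Spearman-Brown: r = 2(0.873) / (1 + 0.873) = 1.74600 / 1.87300 ≃ 0.93219
SE_est = 14.80000·√(0.93219·0.06781) ≃ 3.72090

3.72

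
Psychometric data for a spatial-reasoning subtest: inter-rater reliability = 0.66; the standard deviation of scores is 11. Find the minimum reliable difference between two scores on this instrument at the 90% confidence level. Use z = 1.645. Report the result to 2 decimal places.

SEM = 11.0000 * √(1 − 0.6600) = 11.0000 * √0.3400 ≈ 11.0000 * 0.5831 ≈ 6.4140
SE_diff = SEM * √2 ≈ 6.4140 * 1.4142 ≈ 9.0708
Smallest detectable difference = 1.645*9.0708 ≈ 14.9215

14.92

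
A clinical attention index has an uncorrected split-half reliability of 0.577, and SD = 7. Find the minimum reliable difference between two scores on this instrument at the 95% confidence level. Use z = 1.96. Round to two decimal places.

Full-length reliability (Spearman-Brown) = 2(0.577)/(1+0.577) ≃ 0.732
SEM = 7.000 × √(1 − 0.732) = 7.000 × √0.268 ≃ 7.000 × 0.518 ≃ 3.625
Standard error of the difference = 3.625·√2 ≃ 5.127
Smallest detectable difference = 1.96×5.127 ≃ 10.049

10.05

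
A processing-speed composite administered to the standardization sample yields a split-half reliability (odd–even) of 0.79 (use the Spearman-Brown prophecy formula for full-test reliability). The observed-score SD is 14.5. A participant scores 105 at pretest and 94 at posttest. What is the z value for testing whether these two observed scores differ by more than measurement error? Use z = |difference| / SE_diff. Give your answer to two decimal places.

Full-length reliability (Spearman-Brown) = 2(0.79)/(1+0.79) ≈ 0.8827
SEM = 14.5000·√(1 − 0.8827) ≈ 4.9665
Standard error of the difference = 4.9665·√2 ≈ 7.0237
z = |105 − 94| / 7.0237 = 11 / 7.0237 ≈ 1.5661

1.57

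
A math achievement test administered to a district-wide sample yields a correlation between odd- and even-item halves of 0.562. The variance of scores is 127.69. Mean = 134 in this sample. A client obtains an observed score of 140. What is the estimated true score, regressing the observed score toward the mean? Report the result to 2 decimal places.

Full-length reliability (Spearman-Brown) = 2(0.562)/(1+0.562) ≈ 0.7196
T̂ = 0.7196(140) + 0.2804(134) ≈ 138.3175

138.32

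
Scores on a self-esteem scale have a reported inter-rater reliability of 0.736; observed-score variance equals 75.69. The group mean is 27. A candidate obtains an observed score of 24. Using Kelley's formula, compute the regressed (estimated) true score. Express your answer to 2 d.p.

T̂ = 0.7360(24) + 0.2640(27) ≃ 24.7920

24.79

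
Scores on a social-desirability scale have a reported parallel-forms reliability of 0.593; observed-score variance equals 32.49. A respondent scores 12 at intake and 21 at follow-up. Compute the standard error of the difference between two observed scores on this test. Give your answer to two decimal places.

SD = √32.49 ≈ 5.700
SEM = 5.700 * √(1 − 0.593) = 5.700 * √0.407 ≈ 5.700 * 0.638 ≈ 3.636
Standard error of the difference = 3.636·√2 ≈ 5.143

5.14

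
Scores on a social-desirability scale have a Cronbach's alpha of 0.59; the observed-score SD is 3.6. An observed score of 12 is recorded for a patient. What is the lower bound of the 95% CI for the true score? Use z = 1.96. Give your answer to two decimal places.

7.48

The standard error of measurement is 3.6000×√(1 − 0.5900) ≈ 3.6000×0.6403 ≈ 2.3051.
1.96 × SEM ≈ 4.5180
Lower limit = 12 − 4.5180 ≈ 7.4820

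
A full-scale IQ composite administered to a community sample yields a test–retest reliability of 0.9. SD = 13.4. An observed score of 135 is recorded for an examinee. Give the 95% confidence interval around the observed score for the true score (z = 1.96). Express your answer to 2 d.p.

[126.69, 143.31]

SEM = 13.4000 * √(1 − 0.9000) = 13.4000 * √0.1000 ≈ 13.4000 * 0.3162 ≈ 4.2375
Half-width = 1.96*4.2375 ≈ 8.3054
95% CI: 135 ± 8.3054 = [126.6946, 143.3054]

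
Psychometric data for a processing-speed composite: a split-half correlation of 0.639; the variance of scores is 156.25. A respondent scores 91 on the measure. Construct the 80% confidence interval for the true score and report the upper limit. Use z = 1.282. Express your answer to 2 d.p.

SD = √156.25 = 12.5000
Spearman-Brown: r = 2(0.639) / (1 + 0.639) = 1.2780 / 1.6390 ≈ 0.7797
The standard error of measurement is 12.5000·√(1 − 0.7797) ≈ 12.5000·0.4693 ≈ 5.8664.
Half-width = 1.282·5.8664 ≈ 7.5208
Upper bound: 91 + 7.5208 = 98.5208

98.52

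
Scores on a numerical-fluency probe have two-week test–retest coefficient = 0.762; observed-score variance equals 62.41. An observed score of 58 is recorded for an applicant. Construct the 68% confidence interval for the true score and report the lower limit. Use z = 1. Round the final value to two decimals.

54.15

σ = 62.41^(1/2) = 7.900
SEM = 7.900 × √(1 − 0.762) = 7.900 × √0.238 ≈ 7.900 × 0.488 ≈ 3.854
Half-width = 1×3.854 ≈ 3.854
Lower limit = 58 − 3.854 ≈ 54.146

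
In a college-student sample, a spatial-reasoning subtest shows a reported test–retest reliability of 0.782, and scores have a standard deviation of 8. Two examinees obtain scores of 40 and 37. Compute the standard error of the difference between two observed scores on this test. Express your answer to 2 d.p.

SEM = 8.000·√(1 − 0.782) ≃ 3.735
SE_diff = SEM · √2 ≃ 3.735 · 1.414 ≃ 5.282

5.28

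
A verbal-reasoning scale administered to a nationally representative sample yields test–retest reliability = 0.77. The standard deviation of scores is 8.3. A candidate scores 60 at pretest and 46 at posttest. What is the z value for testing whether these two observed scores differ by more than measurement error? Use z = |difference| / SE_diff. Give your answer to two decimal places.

SEM = 8.300 * √(1 − 0.770) = 8.300 * √0.230 ≃ 8.300 * 0.480 ≃ 3.981
SE_diff = √2 * SEM ≃ 5.629
z = 14 / 5.629 ≃ 2.487

2.49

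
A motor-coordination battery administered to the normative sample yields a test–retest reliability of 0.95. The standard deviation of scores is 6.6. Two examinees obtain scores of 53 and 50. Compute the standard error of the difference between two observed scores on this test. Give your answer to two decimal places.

SEM = 6.6000*√(1 − 0.9500) ≈ 1.4758
Standard error of the difference = 1.4758·√2 ≈ 2.0871

2.09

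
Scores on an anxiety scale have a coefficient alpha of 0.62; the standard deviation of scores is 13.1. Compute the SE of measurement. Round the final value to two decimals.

8.08

SEM = 13.100*√(1 − 0.620) ≃ 8.075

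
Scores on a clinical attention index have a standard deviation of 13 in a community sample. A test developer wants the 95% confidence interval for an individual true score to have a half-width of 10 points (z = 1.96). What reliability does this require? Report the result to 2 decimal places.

Required SEM = 10 / 1.96 ≈ 5.102
r = 1 − (SEM / SD)² = 1 − (5.102 / 13)² ≈ 1 − 0.154 ≈ 0.846

0.85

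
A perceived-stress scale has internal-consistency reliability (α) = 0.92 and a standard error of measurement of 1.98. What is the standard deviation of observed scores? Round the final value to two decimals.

7.00

σ = SEM·(1 − r)^(−1/2) ≃ 1.98·3.536 ≃ 7.000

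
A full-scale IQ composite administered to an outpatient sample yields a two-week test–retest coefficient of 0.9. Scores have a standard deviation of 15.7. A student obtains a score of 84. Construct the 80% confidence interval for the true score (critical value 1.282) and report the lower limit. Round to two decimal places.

SEM = 15.700 · √(1 − 0.900) = 15.700 · √0.100 ≈ 15.700 · 0.316 ≈ 4.965
1.282 · SEM ≈ 6.365
Lower limit = 84 − 6.365 ≈ 77.635

77.64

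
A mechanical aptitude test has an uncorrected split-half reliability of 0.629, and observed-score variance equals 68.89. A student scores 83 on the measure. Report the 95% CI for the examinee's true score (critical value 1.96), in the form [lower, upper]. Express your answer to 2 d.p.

[75.24, 90.76]

σ = 68.89^(1/2) = 8.3000
Spearman-Brown: r = 2(0.629) / (1 + 0.629) = 1.2580 / 1.6290 ≈ 0.7723
SEM = 8.3000×√(1 − 0.7723) ≈ 3.9610
1.96 × SEM ≈ 7.7636
95% CI: 83 ± 7.7636 = [75.2364, 90.7636]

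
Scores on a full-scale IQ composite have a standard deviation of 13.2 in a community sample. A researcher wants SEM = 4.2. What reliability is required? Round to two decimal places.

r = 1 − (4.200/13.2)² ≈ 1 − 0.101 ≈ 0.899

0.90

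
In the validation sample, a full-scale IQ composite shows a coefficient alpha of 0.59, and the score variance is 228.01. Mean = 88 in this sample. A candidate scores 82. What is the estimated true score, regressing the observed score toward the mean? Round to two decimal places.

84.46

T̂ = 0.590(82) + 0.410(88) ≈ 84.460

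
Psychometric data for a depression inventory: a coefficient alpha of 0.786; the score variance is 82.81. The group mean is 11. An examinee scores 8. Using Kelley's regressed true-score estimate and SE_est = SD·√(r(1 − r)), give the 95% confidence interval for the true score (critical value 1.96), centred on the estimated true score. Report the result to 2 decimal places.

σ = 82.81^(1/2) = 9.10000
T̂ = r·X + (1 − r)·M = 0.78600·8 + 0.21400·11 = 6.28800 + 2.35400 ≈ 8.64200
SE_est = SD · √(r(1 − r)) = 9.10000 · √0.16820 ≈ 9.10000 · 0.41013 ≈ 3.73215
CI = 8.64200 ± 1.96 · 3.73215 → [1.32698, 15.95702]

[1.33, 15.96]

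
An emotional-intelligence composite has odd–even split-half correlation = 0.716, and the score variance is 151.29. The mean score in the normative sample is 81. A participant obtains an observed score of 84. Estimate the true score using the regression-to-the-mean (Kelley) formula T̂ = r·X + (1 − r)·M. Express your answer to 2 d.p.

Spearman-Brown: r = 2(0.716) / (1 + 0.716) = 1.4320 / 1.7160 ≈ 0.8345
T̂ = 0.8345(84) + 0.1655(81) ≈ 83.5035

83.50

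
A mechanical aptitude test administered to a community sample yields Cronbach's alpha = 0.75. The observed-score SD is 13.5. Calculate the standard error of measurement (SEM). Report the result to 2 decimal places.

6.75

SEM = 13.50000·√(1 − 0.75000) ≈ 6.75000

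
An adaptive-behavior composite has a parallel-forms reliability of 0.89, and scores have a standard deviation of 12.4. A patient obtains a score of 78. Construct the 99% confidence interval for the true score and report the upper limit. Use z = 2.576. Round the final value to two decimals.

SEM = 12.4000 · √(1 − 0.8900) = 12.4000 · √0.1100 ≈ 12.4000 · 0.3317 ≈ 4.1126
Margin = 2.576 · 4.1126 ≈ 10.5941
Upper limit = 78 + 10.5941 ≈ 88.5941

88.59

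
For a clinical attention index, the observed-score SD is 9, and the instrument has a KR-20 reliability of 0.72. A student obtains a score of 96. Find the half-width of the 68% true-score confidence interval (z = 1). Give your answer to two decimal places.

SEM = 9.0000×√(1 − 0.7200) ≈ 4.7624
Half-width = 1×4.7624 ≈ 4.7624

4.76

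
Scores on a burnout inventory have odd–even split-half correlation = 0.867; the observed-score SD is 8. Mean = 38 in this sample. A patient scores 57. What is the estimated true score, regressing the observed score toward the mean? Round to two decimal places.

r_full = 2·0.867 / (1 + 0.867) ≈ 0.929
T̂ = r·X + (1 − r)·M = 0.929×57 + 0.071×38 ≈ 52.939 + 2.707 ≈ 55.646

55.65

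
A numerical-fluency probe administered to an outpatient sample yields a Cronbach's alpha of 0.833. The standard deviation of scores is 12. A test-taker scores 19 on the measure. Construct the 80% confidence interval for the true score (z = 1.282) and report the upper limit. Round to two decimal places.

The standard error of measurement is 12.0000·√(1 − 0.8330) ≈ 12.0000·0.4087 ≈ 4.9039.
Margin = 1.282 · 4.9039 ≈ 6.2868
Upper limit = 19 + 6.2868 ≈ 25.2868

25.29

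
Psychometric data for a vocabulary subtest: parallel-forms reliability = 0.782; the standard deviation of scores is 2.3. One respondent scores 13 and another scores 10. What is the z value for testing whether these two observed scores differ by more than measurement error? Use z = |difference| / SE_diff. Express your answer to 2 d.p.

The standard error of measurement is 2.300×√(1 − 0.782) ≈ 2.300×0.467 ≈ 1.074.
Standard error of the difference = 1.074·√2 ≈ 1.519
z = |13 − 10| / 1.519 = 3 / 1.519 ≈ 1.975

1.98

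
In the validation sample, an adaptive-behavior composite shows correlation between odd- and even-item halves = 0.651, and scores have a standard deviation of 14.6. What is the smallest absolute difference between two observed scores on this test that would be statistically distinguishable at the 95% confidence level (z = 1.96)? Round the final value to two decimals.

18.61

Full-length reliability (Spearman-Brown) = 2(0.651)/(1+0.651) ≈ 0.78861
The standard error of measurement is 14.60000·√(1 − 0.78861) ≈ 14.60000·0.45977 ≈ 6.71262.
SE_diff = √2 · SEM ≈ 9.49308
Smallest detectable difference = 1.96·9.49308 ≈ 18.60643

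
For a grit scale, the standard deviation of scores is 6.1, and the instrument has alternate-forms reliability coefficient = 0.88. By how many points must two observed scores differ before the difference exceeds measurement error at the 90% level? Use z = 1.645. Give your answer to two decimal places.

4.92

The standard error of measurement is 6.100*√(1 − 0.880) ≃ 6.100*0.346 ≃ 2.113.
SE_diff = √2 * SEM ≃ 2.988
Minimum reliable difference = 1.645 * SE_diff ≃ 1.645 * 2.988 ≃ 4.916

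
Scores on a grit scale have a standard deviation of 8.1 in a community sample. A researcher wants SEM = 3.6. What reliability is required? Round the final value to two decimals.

r = 1 − (SEM / SD)² = 1 − (3.60000 / 8.1)² ≃ 1 − 0.19753 ≃ 0.80247

0.80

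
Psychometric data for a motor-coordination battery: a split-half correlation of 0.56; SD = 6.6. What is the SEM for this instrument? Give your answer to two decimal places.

r_full = 2·0.56 / (1 + 0.56) ≈ 0.718
SEM = 6.600 · √(1 − 0.718) = 6.600 · √0.282 ≈ 6.600 · 0.531 ≈ 3.505

3.51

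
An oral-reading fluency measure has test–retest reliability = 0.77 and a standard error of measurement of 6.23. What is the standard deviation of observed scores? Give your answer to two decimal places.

12.99

SD = 6.23 / √(1 − 0.77) ≈ 12.990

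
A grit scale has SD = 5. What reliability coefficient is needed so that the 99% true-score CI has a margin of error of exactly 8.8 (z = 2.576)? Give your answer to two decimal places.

0.53

SEM needed = half-width / z = 8.8/2.576 ≈ 3.416
Required reliability = 1 − (SEM/SD)² = 1 − 0.467 ≈ 0.533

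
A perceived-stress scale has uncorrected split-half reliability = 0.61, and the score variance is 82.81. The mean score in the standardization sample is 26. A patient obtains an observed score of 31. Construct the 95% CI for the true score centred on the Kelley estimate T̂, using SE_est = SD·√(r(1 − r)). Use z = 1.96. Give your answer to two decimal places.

[22.15, 37.43]

SD = √82.81 ≈ 9.1000
Full-length reliability (Spearman-Brown) = 2(0.61)/(1+0.61) ≈ 0.7578
T̂ = 0.7578(31) + 0.2422(26) ≈ 29.7888
SE_est = SD × √(r(1 − r)) = 9.1000 × √0.1836 ≈ 9.1000 × 0.4284 ≈ 3.8988
95% CI: 29.7888 ± 7.6416 ≈ (22.1472, 37.4304)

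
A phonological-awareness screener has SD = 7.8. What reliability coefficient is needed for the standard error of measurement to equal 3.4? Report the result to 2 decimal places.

Required reliability = 1 − (SEM/SD)² = 1 − 0.19001 ≈ 0.80999

0.81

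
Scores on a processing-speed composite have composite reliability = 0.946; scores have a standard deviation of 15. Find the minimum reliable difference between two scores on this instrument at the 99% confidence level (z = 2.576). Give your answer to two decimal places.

12.70

SEM = 15.000*√(1 − 0.946) ≃ 3.486
SE_diff = √2 * SEM ≃ 4.930
Minimum reliable difference = 2.576 * SE_diff ≃ 2.576 * 4.930 ≃ 12.698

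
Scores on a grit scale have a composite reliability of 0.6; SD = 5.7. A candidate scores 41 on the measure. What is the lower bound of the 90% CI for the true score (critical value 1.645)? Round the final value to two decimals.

SEM = 5.700·√(1 − 0.600) ≃ 3.605
Half-width = 1.645·3.605 ≃ 5.930
Lower limit = 41 − 5.930 ≃ 35.070

35.07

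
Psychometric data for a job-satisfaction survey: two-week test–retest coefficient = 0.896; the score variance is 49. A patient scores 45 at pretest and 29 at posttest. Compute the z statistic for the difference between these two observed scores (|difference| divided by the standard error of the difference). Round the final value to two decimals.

σ = 49^(1/2) = 7.0000
SEM = 7.0000*√(1 − 0.8960) ≈ 2.2574
SE_diff = SEM * √2 ≈ 2.2574 * 1.4142 ≈ 3.1925
z = 16 / 3.1925 ≈ 5.0118

5.01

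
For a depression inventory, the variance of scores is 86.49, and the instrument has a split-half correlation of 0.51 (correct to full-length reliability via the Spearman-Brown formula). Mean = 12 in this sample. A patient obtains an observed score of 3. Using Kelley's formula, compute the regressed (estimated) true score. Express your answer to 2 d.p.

5.92

r_full = 2·0.51 / (1 + 0.51) ≈ 0.6755
T̂ = r·X + (1 − r)·M = 0.6755·3 + 0.3245·12 = 2.0265 + 3.8940 ≈ 5.9205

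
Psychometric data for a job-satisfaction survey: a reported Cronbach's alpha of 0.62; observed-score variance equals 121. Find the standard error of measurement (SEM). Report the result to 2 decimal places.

SD = √121 ≈ 11.00000
SEM = 11.00000·√(1 − 0.62000) ≈ 6.78086

6.78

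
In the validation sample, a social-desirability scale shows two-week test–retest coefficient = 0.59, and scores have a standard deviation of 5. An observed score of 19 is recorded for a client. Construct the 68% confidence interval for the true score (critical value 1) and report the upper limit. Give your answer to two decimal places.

The standard error of measurement is 5.000*√(1 − 0.590) ≈ 5.000*0.640 ≈ 3.202.
Half-width = 1*3.202 ≈ 3.202
Upper limit = 19 + 3.202 ≈ 22.202

22.20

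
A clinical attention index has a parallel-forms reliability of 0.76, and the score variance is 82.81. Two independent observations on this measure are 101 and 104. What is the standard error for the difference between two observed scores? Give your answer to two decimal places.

6.30

SD = √82.81 ≃ 9.1000
The standard error of measurement is 9.1000·√(1 − 0.7600) ≃ 9.1000·0.4899 ≃ 4.4581.
SE_diff = SEM · √2 ≃ 4.4581 · 1.4142 ≃ 6.3047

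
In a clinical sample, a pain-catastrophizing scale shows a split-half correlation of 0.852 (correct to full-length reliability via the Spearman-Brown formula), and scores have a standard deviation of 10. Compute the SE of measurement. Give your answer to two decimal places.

r_full = 2·0.852 / (1 + 0.852) ≈ 0.920
SEM = 10.000 × √(1 − 0.920) = 10.000 × √0.080 ≈ 10.000 × 0.283 ≈ 2.827

2.83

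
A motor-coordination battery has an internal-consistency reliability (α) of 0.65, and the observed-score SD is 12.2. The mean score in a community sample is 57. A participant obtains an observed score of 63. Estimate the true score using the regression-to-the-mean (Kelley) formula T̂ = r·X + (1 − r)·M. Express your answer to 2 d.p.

Estimated true score = 0.650·63 + (1 − 0.650)·57 ≈ 60.900

60.90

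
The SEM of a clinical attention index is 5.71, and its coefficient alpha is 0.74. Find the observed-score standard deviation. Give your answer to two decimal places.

11.20

SD = SEM / √(1 − r) = 5.71 / √0.2600 ≃ 5.71 / 0.5099 ≃ 11.1982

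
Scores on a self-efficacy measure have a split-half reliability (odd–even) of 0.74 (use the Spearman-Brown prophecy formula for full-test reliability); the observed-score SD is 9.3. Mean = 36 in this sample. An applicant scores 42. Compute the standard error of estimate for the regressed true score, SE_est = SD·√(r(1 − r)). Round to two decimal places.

3.32

Full-length reliability (Spearman-Brown) = 2(0.74)/(1+0.74) ≈ 0.851
SE_est = SD * √(r(1 − r)) = 9.300 * √0.127 ≈ 9.300 * 0.357 ≈ 3.316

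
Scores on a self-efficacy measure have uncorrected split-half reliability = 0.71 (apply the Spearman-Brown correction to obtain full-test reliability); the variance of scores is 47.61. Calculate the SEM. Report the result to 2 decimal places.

SD = √47.61 = 6.90000
Full-length reliability (Spearman-Brown) = 2(0.71)/(1+0.71) ≃ 0.83041
SEM = 6.90000×√(1 − 0.83041) ≃ 2.84152

2.84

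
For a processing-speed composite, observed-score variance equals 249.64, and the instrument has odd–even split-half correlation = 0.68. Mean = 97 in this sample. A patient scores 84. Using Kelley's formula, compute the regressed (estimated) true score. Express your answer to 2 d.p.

86.48

r_full = 2·0.68 / (1 + 0.68) ≈ 0.80952
Estimated true score = 0.80952*84 + (1 − 0.80952)*97 ≈ 86.47619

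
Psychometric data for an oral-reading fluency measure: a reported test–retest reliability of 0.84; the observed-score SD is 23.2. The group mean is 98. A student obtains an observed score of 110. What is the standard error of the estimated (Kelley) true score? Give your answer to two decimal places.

SE_est = SD × √(r(1 − r)) = 23.2000 × √0.1344 ≃ 23.2000 × 0.3666 ≃ 8.5053

8.51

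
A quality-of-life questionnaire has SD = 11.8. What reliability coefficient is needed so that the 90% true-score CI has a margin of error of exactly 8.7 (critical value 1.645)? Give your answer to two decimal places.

SEM needed = half-width / z = 8.7/1.645 ≈ 5.2888
Required reliability = 1 − (SEM/SD)² = 1 − 0.2009 ≈ 0.7991

0.80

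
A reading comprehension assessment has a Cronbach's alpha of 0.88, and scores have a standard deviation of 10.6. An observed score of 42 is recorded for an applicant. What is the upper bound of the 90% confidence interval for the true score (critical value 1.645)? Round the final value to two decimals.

SEM = 10.60000 * √(1 − 0.88000) = 10.60000 * √0.12000 ≃ 10.60000 * 0.34641 ≃ 3.67195
1.645 * SEM ≃ 6.04035
Upper limit = 42 + 6.04035 ≃ 48.04035

48.04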